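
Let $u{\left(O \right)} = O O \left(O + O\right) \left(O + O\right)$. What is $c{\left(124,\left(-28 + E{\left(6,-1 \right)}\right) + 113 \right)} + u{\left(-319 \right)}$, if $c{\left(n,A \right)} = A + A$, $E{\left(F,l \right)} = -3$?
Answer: $41421204648$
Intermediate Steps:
$u{\left(O \right)} = 4 O^{4}$ ($u{\left(O \right)} = O^{2} \cdot 2 O 2 O = O^{2} \cdot 4 O^{2} = 4 O^{4}$)
$c{\left(n,A \right)} = 2 A$
$c{\left(124,\left(-28 + E{\left(6,-1 \right)}\right) + 113 \right)} + u{\left(-319 \right)} = 2 \left(\left(-28 - 3\right) + 113\right) + 4 \left(-319\right)^{4} = 2 \left(-31 + 113\right) + 4 \cdot 10355301121 = 2 \cdot 82 + 41421204484 = 164 + 41421204484 = 41421204648$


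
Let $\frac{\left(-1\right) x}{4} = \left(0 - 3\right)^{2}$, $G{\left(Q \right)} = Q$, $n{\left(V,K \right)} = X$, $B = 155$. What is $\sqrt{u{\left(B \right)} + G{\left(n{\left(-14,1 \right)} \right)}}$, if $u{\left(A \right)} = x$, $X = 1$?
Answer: $i \sqrt{35} \approx 5.9161 i$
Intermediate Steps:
$n{\left(V,K \right)} = 1$
$x = -36$ ($x = - 4 \left(0 - 3\right)^{2} = - 4 \left(-3\right)^{2} = \left(-4\right) 9 = -36$)
$u{\left(A \right)} = -36$
$\sqrt{u{\left(B \right)} + G{\left(n{\left(-14,1 \right)} \right)}} = \sqrt{-36 + 1} = \sqrt{-35} = i \sqrt{35}$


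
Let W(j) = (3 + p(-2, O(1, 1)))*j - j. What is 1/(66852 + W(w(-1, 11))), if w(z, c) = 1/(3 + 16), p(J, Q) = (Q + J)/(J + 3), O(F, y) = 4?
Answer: 19/1270192 ≈ 1.4958e-5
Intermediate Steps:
p(J, Q) = (J + Q)/(3 + J)
w(z, c) = 1/19
W(j) = 4*j (W(j) = (3 + (-2 + 4)/(3 - 2))*j - j = (3 + 2/1)*j - j = (3 + 1*2)*j - j = (3 + 2)*j - j = 5*j - j = 4*j)
1/(66852 + W(w(-1, 11))) = 1/(66852 + 4*(1/19)) = 1/(66852 + 4/19) = 1/(1270192/19) = 19/1270192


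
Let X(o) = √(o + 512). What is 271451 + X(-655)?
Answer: 271451 + I*√143 ≈ 2.7145e+5 + 11.958*I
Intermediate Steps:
X(o) = √(512 + o)
271451 + X(-655) = 271451 + √(512 - 655) = 271451 + √(-143) = 271451 + I*√143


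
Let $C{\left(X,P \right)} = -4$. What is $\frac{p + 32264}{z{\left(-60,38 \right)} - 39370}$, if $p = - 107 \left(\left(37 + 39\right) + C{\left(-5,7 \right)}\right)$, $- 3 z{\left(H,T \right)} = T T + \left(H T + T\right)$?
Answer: $- \frac{1535}{2444} \approx -0.62807$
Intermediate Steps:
$z{\left(H,T \right)} = - \frac{T}{3} - \frac{T^{2}}{3} - \frac{H T}{3}$ ($z{\left(H,T \right)} = - \frac{T T + \left(H T + T\right)}{3} = - \frac{T^{2} + \left(T + H T\right)}{3} = - \frac{T + T^{2} + H T}{3} = - \frac{T}{3} - \frac{T^{2}}{3} - \frac{H T}{3}$)
$p = -7704$ ($p = - 107 \left(\left(37 + 39\right) - 4\right) = - 107 \left(76 - 4\right) = \left(-107\right) 72 = -7704$)
$\frac{p + 32264}{z{\left(-60,38 \right)} - 39370} = \frac{-7704 + 32264}{\left(- \frac{1}{3}\right) 38 \left(1 - 60 + 38\right) - 39370} = \frac{24560}{\left(- \frac{1}{3}\right) 38 \left(-21\right) - 39370} = \frac{24560}{266 - 39370} = \frac{24560}{-39104} = 24560 \left(- \frac{1}{39104}\right) = - \frac{1535}{2444}$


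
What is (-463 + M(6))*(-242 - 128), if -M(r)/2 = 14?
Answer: 181670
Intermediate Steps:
M(r) = -28 (M(r) = -2*14 = -28)
(-463 + M(6))*(-242 - 128) = (-463 - 28)*(-242 - 128) = -491*(-370) = 181670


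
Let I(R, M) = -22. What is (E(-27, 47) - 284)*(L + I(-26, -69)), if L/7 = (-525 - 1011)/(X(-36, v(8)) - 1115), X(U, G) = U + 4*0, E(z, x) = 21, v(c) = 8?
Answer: 3831910/1151 ≈ 3329.2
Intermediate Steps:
X(U, G) = U (X(U, G) = U + 0 = U)
L = 10752/1151 (L = 7*((-525 - 1011)/(-36 - 1115)) = 7*(-1536/(-1151)) = 7*(-1536*(-1/1151)) = 7*(1536/1151) = 10752/1151 ≈ 9.3414)
(E(-27, 47) - 284)*(L + I(-26, -69)) = (21 - 284)*(10752/1151 - 22) = -263*(-14570/1151) = 3831910/1151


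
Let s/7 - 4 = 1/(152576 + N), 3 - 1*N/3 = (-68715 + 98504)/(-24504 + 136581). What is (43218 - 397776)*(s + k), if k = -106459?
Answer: 107554912453733856147/2850196613 ≈ 3.7736e+10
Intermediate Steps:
N = 306442/37359 (N = 9 - 3*(-68715 + 98504)/(-24504 + 136581) = 9 - 89367/112077 = 9 - 3*29789/112077 = 9 - 29789/37359 = 306442/37359 ≈ 8.2026)
s = 159611271841/5700393226 (s = 28 + 7/(152576 + 306442/37359) = 28 + 7/(5700393226/37359) = 28 + 7*(37359/5700393226) = 28 + 261513/5700393226 = 159611271841/5700393226 ≈ 28.000)
(43218 - 397776)*(s + k) = (43218 - 397776)*(159611271841/5700393226 - 106459) = -354558*(-606698551174893/5700393226) = 107554912453733856147/2850196613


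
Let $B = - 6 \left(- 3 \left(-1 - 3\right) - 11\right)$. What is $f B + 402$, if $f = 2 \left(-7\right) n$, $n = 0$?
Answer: $402$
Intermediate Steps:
$f = 0$ ($f = 2 \left(-7\right) 0 = \left(-14\right) 0 = 0$)
$B = -6$ ($B = - 6 \left(\left(-3\right) \left(-4\right) - 11\right) = - 6 \left(12 - 11\right) = \left(-6\right) 1 = -6$)
$f B + 402 = 0 \left(-6\right) + 402 = 0 + 402 = 402$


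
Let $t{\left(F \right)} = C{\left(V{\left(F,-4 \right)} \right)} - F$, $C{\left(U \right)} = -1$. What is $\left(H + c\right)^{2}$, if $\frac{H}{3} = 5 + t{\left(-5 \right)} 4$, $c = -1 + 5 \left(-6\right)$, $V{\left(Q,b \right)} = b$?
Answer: $1024$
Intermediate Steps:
$t{\left(F \right)} = -1 - F$
$c = -31$ ($c = -1 - 30 = -31$)
$H = 63$ ($H = 3 \left(5 + \left(-1 - -5\right) 4\right) = 3 \left(5 + \left(-1 + 5\right) 4\right) = 3 \left(5 + 4 \cdot 4\right) = 3 \left(5 + 16\right) = 3 \cdot 21 = 63$)
$\left(H + c\right)^{2} = \left(63 - 31\right)^{2} = 32^{2} = 1024$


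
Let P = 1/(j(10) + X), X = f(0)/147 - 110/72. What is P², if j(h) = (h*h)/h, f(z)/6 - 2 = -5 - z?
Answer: 3111696/216943441 ≈ 0.014343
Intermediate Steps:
f(z) = -18 - 6*z (f(z) = 12 + 6*(-5 - z) = 12 + (-30 - 6*z) = -18 - 6*z)
j(h) = h (j(h) = h²/h = h)
X = -2911/1764 (X = (-18 - 6*0)/147 - 110/72 = (-18 + 0)*(1/147) - 110*1/72 = -18*1/147 - 55/36 = -6/49 - 55/36 = -2911/1764 ≈ -1.6502)
P = 1764/14729 (P = 1/(10 - 2911/1764) = 1/(14729/1764) = 1764/14729 ≈ 0.11976)
P² = (1764/14729)² = 3111696/216943441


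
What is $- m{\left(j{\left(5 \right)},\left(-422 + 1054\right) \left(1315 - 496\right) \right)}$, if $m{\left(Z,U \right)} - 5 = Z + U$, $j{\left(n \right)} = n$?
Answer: $-517618$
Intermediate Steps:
$m{\left(Z,U \right)} = 5 + U + Z$ ($m{\left(Z,U \right)} = 5 + \left(Z + U\right) = 5 + \left(U + Z\right) = 5 + U + Z$)
$- m{\left(j{\left(5 \right)},\left(-422 + 1054\right) \left(1315 - 496\right) \right)} = - (5 + \left(-422 + 1054\right) \left(1315 - 496\right) + 5) = - (5 + 632 \cdot 819 + 5) = - (5 + 517608 + 5) = \left(-1\right) 517618 = -517618$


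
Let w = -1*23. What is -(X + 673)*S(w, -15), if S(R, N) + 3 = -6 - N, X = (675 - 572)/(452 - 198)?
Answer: -513135/127 ≈ -4040.4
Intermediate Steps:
w = -23
X = 103/254 ≈ 0.40551
S(R, N) = -9 - N (S(R, N) = -3 + (-6 - N) = -9 - N)
-(X + 673)*S(w, -15) = -(103/254 + 673)*(-9 - 1*(-15)) = -171045*(-9 + 15)/254 = -171045*6/254 = -1*513135/127 = -513135/127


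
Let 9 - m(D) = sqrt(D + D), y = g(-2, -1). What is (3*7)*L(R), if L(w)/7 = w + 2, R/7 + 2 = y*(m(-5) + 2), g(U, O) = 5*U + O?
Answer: -126273 + 11319*I*sqrt(10) ≈ -1.2627e+5 + 35794.0*I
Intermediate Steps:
g(U, O) = O + 5*U
y = -11 (y = -1 + 5*(-2) = -1 - 10 = -11)
m(D) = 9 - sqrt(2)*sqrt(D) (m(D) = 9 - sqrt(D + D) = 9 - sqrt(2*D) = 9 - sqrt(2)*sqrt(D))
R = -861 + 77*I*sqrt(10) (R = -14 + 7*(-11*((9 - sqrt(2)*sqrt(-5)) + 2)) = -14 + 7*(-11*((9 - sqrt(2)*I*sqrt(5)) + 2)) = -14 + 7*(-11*((9 - I*sqrt(10)) + 2)) = -14 + 7*(-11*(11 - I*sqrt(10))) = -14 + 7*(-121 + 11*I*sqrt(10)) = -14 + (-847 + 77*I*sqrt(10)) = -861 + 77*I*sqrt(10) ≈ -861.0 + 243.5*I)
L(w) = 14 + 7*w (L(w) = 7*(w + 2) = 7*(2 + w) = 14 + 7*w)
(3*7)*L(R) = (3*7)*(14 + 7*(-861 + 77*I*sqrt(10))) = 21*(14 + (-6027 + 539*I*sqrt(10))) = 21*(-6013 + 539*I*sqrt(10)) = -126273 + 11319*I*sqrt(10)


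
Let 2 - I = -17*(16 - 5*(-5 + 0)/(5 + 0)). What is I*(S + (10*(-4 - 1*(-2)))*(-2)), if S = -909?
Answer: -311971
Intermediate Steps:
I = 359 (I = 2 - (-17)*(16 - 5*(-5 + 0)/(5 + 0)) = 2 - (-17)*(16 - (-25)/5) = 2 - (-17)*(16 - 5*(-1)) = 2 - (-17)*(16 + 5) = 2 - (-17)*21 = 2 - 1*(-357) = 2 + 357 = 359)
I*(S + (10*(-4 - 1*(-2)))*(-2)) = 359*(-909 + (10*(-4 - 1*(-2)))*(-2)) = 359*(-909 + (10*(-4 + 2))*(-2)) = 359*(-909 + (10*(-2))*(-2)) = 359*(-909 - 20*(-2)) = 359*(-909 + 40) = 359*(-869) = -311971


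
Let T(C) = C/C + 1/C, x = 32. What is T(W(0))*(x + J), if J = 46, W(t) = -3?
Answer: 52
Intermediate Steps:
T(C) = 1 + 1/C
T(W(0))*(x + J) = ((1 - 3)/(-3))*(32 + 46) = -⅓*(-2)*78 = (⅔)*78 = 52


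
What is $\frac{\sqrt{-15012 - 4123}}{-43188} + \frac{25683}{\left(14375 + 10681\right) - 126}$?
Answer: $\frac{8561}{8310} - \frac{i \sqrt{19135}}{43188} \approx 1.0302 - 0.003203 i$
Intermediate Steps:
$\frac{\sqrt{-15012 - 4123}}{-43188} + \frac{25683}{\left(14375 + 10681\right) - 126} = \sqrt{-19135} \left(- \frac{1}{43188}\right) + \frac{25683}{25056 - 126} = i \sqrt{19135} \left(- \frac{1}{43188}\right) + \frac{25683}{24930} = - \frac{i \sqrt{19135}}{43188} + 25683 \cdot \frac{1}{24930} = - \frac{i \sqrt{19135}}{43188} + \frac{8561}{8310} = \frac{8561}{8310} - \frac{i \sqrt{19135}}{43188}$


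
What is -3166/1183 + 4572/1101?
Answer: 640970/434161 ≈ 1.4763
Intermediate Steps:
-3166/1183 + 4572/1101 = -3166*1/1183 + 4572*(1/1101) = -3166/1183 + 1524/367 = 640970/434161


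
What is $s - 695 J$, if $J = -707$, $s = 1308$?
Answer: $492673$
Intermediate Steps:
$s - 695 J = 1308 - -491365 = 1308 + 491365 = 492673$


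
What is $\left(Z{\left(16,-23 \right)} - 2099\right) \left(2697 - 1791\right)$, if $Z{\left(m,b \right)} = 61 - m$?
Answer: $-1860924$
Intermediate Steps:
$\left(Z{\left(16,-23 \right)} - 2099\right) \left(2697 - 1791\right) = \left(\left(61 - 16\right) - 2099\right) \left(2697 - 1791\right) = \left(\left(61 - 16\right) - 2099\right) 906 = \left(45 - 2099\right) 906 = \left(-2054\right) 906 = -1860924$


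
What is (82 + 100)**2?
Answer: 33124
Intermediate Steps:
(82 + 100)**2 = 182**2 = 33124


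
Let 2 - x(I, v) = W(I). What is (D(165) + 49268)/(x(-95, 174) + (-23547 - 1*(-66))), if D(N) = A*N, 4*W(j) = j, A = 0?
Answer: -197072/93821 ≈ -2.1005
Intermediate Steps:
W(j) = j/4
x(I, v) = 2 - I/4
D(N) = 0 (D(N) = 0*N = 0)
(D(165) + 49268)/(x(-95, 174) + (-23547 - 1*(-66))) = (0 + 49268)/((2 - ¼*(-95)) + (-23547 - 1*(-66))) = 49268/((2 + 95/4) + (-23547 + 66)) = 49268/(103/4 - 23481) = 49268/(-93821/4) = 49268*(-4/93821) = -197072/93821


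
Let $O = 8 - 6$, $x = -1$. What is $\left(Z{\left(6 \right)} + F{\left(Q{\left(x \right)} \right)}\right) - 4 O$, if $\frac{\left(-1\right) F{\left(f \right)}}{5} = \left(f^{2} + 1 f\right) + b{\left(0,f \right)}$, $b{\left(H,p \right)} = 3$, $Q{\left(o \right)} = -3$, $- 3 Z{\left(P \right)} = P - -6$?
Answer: $-57$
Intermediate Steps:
$Z{\left(P \right)} = -2 - \frac{P}{3}$ ($Z{\left(P \right)} = - \frac{P - -6}{3} = - \frac{P + 6}{3} = - \frac{6 + P}{3} = -2 - \frac{P}{3}$)
$O = 2$ ($O = 8 - 6 = 2$)
$F{\left(f \right)} = -15 - 5 f - 5 f^{2}$ ($F{\left(f \right)} = - 5 \left(\left(f^{2} + 1 f\right) + 3\right) = - 5 \left(\left(f^{2} + f\right) + 3\right) = - 5 \left(\left(f + f^{2}\right) + 3\right) = - 5 \left(3 + f + f^{2}\right) = -15 - 5 f - 5 f^{2}$)
$\left(Z{\left(6 \right)} + F{\left(Q{\left(x \right)} \right)}\right) - 4 O = \left(\left(-2 - 2\right) - 45\right) - 8 = \left(-4 - 45\right) - 8 = -49 - 8 = -57$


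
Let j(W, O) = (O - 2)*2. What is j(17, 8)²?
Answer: 144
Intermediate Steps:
j(W, O) = -4 + 2*O (j(W, O) = (-2 + O)*2 = -4 + 2*O)
j(17, 8)² = (-4 + 2*8)² = (-4 + 16)² = 12² = 144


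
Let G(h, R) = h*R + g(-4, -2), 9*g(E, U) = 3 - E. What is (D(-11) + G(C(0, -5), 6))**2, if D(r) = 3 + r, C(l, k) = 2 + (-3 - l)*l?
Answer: 1849/81 ≈ 22.827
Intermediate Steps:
C(l, k) = 2 + l*(-3 - l)
g(E, U) = 1/3 - E/9 (g(E, U) = (3 - E)/9 = 1/3 - E/9)
G(h, R) = 7/9 + R*h (G(h, R) = h*R + (1/3 - 1/9*(-4)) = R*h + (1/3 + 4/9) = R*h + 7/9 = 7/9 + R*h)
(D(-11) + G(C(0, -5), 6))**2 = ((3 - 11) + (7/9 + 6*(2 - 1*0**2 - 3*0)))**2 = (-8 + (7/9 + 6*(2 - 1*0 + 0)))**2 = (-8 + (7/9 + 6*(2 + 0 + 0)))**2 = (-8 + (7/9 + 6*2))**2 = (-8 + (7/9 + 12))**2 = (-8 + 115/9)**2 = (43/9)**2 = 1849/81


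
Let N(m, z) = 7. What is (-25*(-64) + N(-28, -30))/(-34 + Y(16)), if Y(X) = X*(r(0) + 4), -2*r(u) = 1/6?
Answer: 4821/86 ≈ 56.058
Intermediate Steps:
r(u) = -1/12 (r(u) = -1/2/6 = -1/2*1/6 = -1/12)
Y(X) = 47*X/12 (Y(X) = X*(-1/12 + 4) = X*(47/12) = 47*X/12)
(-25*(-64) + N(-28, -30))/(-34 + Y(16)) = (-25*(-64) + 7)/(-34 + (47/12)*16) = (1600 + 7)/(-34 + 188/3) = 1607/(86/3) = 1607*(3/86) = 4821/86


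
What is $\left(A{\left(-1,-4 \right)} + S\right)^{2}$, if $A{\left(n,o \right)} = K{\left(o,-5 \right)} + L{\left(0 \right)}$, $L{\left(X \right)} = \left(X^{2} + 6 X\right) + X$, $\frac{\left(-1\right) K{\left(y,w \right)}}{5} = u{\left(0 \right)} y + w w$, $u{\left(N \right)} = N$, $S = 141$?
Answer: $256$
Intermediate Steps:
$K{\left(y,w \right)} = - 5 w^{2}$ ($K{\left(y,w \right)} = - 5 \left(0 y + w w\right) = - 5 \left(0 + w^{2}\right) = - 5 w^{2}$)
$L{\left(X \right)} = X^{2} + 7 X$
$A{\left(n,o \right)} = -125$ ($A{\left(n,o \right)} = - 5 \left(-5\right)^{2} + 0 \left(7 + 0\right) = \left(-5\right) 25 + 0 \cdot 7 = -125 + 0 = -125$)
$\left(A{\left(-1,-4 \right)} + S\right)^{2} = \left(-125 + 141\right)^{2} = 16^{2} = 256$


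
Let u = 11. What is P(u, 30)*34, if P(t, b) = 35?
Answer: 1190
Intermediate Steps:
P(u, 30)*34 = 35*34 = 1190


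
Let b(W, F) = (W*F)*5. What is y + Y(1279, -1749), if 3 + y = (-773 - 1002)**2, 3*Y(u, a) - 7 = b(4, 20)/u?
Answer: 12088945967/3837 ≈ 3.1506e+6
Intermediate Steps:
b(W, F) = 5*F*W (b(W, F) = (F*W)*5 = 5*F*W)
Y(u, a) = 7/3 + 400/(3*u) (Y(u, a) = 7/3 + ((5*20*4)/u)/3 = 7/3 + (400/u)/3 = 7/3 + 400/(3*u))
y = 3150622 (y = -3 + (-773 - 1002)**2 = -3 + (-1775)**2 = -3 + 3150625 = 3150622)
y + Y(1279, -1749) = 3150622 + (1/3)*(400 + 7*1279)/1279 = 3150622 + (1/3)*(1/1279)*(400 + 8953) = 3150622 + (1/3)*(1/1279)*9353 = 3150622 + 9353/3837 = 12088945967/3837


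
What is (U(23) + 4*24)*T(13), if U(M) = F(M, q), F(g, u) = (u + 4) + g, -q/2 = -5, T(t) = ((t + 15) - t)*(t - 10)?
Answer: 5985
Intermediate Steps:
T(t) = -150 + 15*t (T(t) = ((15 + t) - t)*(-10 + t) = 15*(-10 + t) = -150 + 15*t)
q = 10 (q = -2*(-5) = 10)
F(g, u) = 4 + g + u (F(g, u) = (4 + u) + g = 4 + g + u)
U(M) = 14 + M (U(M) = 4 + M + 10 = 14 + M)
(U(23) + 4*24)*T(13) = ((14 + 23) + 4*24)*(-150 + 15*13) = (37 + 96)*(-150 + 195) = 133*45 = 5985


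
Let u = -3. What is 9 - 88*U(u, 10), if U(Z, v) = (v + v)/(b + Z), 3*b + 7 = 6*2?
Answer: 1329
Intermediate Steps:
b = 5/3 (b = -7/3 + (6*2)/3 = -7/3 + (⅓)*12 = -7/3 + 4 = 5/3 ≈ 1.6667)
U(Z, v) = 2*v/(5/3 + Z) (U(Z, v) = (v + v)/(5/3 + Z) = (2*v)/(5/3 + Z) = 2*v/(5/3 + Z))
9 - 88*U(u, 10) = 9 - 528*10/(5 + 3*(-3)) = 9 - 528*10/(5 - 9) = 9 - 528*10/(-4) = 9 - 528*10*(-1)/4 = 9 - 88*(-15) = 9 + 1320 = 1329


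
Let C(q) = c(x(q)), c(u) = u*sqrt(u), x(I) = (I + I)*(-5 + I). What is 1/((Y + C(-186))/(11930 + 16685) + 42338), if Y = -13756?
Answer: 17333366191055/733672376195592194 - 1016576490*sqrt(17763)/366836188097796097 ≈ 2.3256e-5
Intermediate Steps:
x(I) = 2*I*(-5 + I) (x(I) = (2*I)*(-5 + I) = 2*I*(-5 + I))
c(u) = u**(3/2)
C(q) = 2*sqrt(2)*(q*(-5 + q))**(3/2) (C(q) = (2*q*(-5 + q))**(3/2) = 2*sqrt(2)*(q*(-5 + q))**(3/2))
1/((Y + C(-186))/(11930 + 16685) + 42338) = 1/((-13756 + 2*sqrt(2)*(-186*(-5 - 186))**(3/2))/(11930 + 16685) + 42338) = 1/((-13756 + 2*sqrt(2)*(-186*(-191))**(3/2))/28615 + 42338) = 1/((-13756 + 2*sqrt(2)*35526**(3/2))*(1/28615) + 42338) = 1/((-13756 + 2*sqrt(2)*(35526*sqrt(35526)))*(1/28615) + 42338) = 1/((-13756 + 142104*sqrt(17763))*(1/28615) + 42338) = 1/((-13756/28615 + 142104*sqrt(17763)/28615) + 42338) = 1/(1211488114/28615 + 142104*sqrt(17763)/28615)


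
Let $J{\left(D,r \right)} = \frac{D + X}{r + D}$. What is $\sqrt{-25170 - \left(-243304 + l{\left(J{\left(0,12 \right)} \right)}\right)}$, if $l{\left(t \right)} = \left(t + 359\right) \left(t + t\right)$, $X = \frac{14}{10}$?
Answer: $\frac{\sqrt{784980742}}{60} \approx 466.96$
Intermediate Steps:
$X = \frac{7}{5}$ ($X = 14 \cdot \frac{1}{10} = \frac{7}{5} \approx 1.4$)
$J{\left(D,r \right)} = \frac{\frac{7}{5} + D}{D + r}$ ($J{\left(D,r \right)} = \frac{D + \frac{7}{5}}{r + D} = \frac{\frac{7}{5} + D}{D + r}$)
$l{\left(t \right)} = 2 t \left(359 + t\right)$ ($l{\left(t \right)} = \left(359 + t\right) 2 t = 2 t \left(359 + t\right)$)
$\sqrt{-25170 - \left(-243304 + l{\left(J{\left(0,12 \right)} \right)}\right)} = \sqrt{-25170 + \left(243304 - 2 \frac{\frac{7}{5} + 0}{0 + 12} \left(359 + \frac{\frac{7}{5} + 0}{0 + 12}\right)\right)} = \sqrt{-25170 + \left(243304 - 2 \cdot \frac{1}{12} \cdot \frac{7}{5} \left(359 + \frac{1}{12} \cdot \frac{7}{5}\right)\right)} = \sqrt{-25170 + \left(243304 - 2 \cdot \frac{7}{60} \left(359 + \frac{7}{60}\right)\right)} = \sqrt{-25170 + \left(243304 - 2 \cdot \frac{7}{60} \cdot \frac{21547}{60}\right)} = \sqrt{-25170 + \left(243304 - \frac{150829}{1800}\right)} = \sqrt{-25170 + \frac{437796371}{1800}} = \sqrt{\frac{392490371}{1800}} = \frac{\sqrt{784980742}}{60}$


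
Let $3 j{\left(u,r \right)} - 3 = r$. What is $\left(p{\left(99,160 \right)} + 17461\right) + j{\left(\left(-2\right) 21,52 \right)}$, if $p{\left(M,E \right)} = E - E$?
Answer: $\frac{52438}{3} \approx 17479.0$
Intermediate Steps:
$j{\left(u,r \right)} = 1 + \frac{r}{3}$
$p{\left(M,E \right)} = 0$
$\left(p{\left(99,160 \right)} + 17461\right) + j{\left(\left(-2\right) 21,52 \right)} = \left(0 + 17461\right) + \left(1 + \frac{1}{3} \cdot 52\right) = 17461 + \left(1 + \frac{52}{3}\right) = 17461 + \frac{55}{3} = \frac{52438}{3}$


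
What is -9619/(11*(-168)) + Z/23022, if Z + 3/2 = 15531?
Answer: 13897063/2363592 ≈ 5.8796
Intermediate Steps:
Z = 31059/2 (Z = -3/2 + 15531 = 31059/2 ≈ 15530.)
-9619/(11*(-168)) + Z/23022 = -9619/(11*(-168)) + (31059/2)/23022 = -9619/(-1848) + (31059/2)*(1/23022) = -9619*(-1/1848) + 3451/5116 = 9619/1848 + 3451/5116 = 13897063/2363592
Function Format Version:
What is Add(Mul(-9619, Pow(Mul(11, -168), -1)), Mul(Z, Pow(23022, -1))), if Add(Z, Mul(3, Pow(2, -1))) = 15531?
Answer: Rational(13897063, 2363592) ≈ 5.8796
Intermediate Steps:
Z = Rational(31059, 2) (Z = Add(Rational(-3, 2), 15531) = Rational(31059, 2) ≈ 15530.)
Add(Mul(-9619, Pow(Mul(11, -168), -1)), Mul(Z, Pow(23022, -1))) = Add(Mul(-9619, Pow(Mul(11, -168), -1)), Mul(Rational(31059, 2), Pow(23022, -1))) = Add(Mul(-9619, Pow(-1848, -1)), Mul(Rational(31059, 2), Rational(1, 23022))) = Add(Mul(-9619, Rational(-1, 1848)), Rational(3451, 5116)) = Add(Rational(9619, 1848), Rational(3451, 5116)) = Rational(13897063, 2363592)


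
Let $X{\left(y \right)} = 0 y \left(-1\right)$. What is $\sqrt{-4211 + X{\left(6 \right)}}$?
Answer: $i \sqrt{4211} \approx 64.892 i$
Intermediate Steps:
$X{\left(y \right)} = 0$ ($X{\left(y \right)} = 0 \left(-1\right) = 0$)
$\sqrt{-4211 + X{\left(6 \right)}} = \sqrt{-4211 + 0} = \sqrt{-4211} = i \sqrt{4211}$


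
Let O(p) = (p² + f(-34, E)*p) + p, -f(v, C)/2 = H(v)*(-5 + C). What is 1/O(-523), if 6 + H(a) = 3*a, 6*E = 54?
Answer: -1/178866 ≈ -5.5908e-6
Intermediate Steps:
E = 9 (E = (⅙)*54 = 9)
H(a) = -6 + 3*a
f(v, C) = -2*(-6 + 3*v)*(-5 + C)
O(p) = p² + 865*p (O(p) = (p² + (-6*(-5 + 9)*(-2 - 34))*p) + p = (p² + (-6*4*(-36))*p) + p = (p² + 864*p) + p = p² + 865*p)
1/O(-523) = 1/(-523*(865 - 523)) = 1/(-523*342) = 1/(-178866) = -1/178866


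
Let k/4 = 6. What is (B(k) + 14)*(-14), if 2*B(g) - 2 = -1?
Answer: -203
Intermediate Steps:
k = 24 (k = 4*6 = 24)
B(g) = ½ (B(g) = 1 + (½)*(-1) = 1 - ½ = ½)
(B(k) + 14)*(-14) = (½ + 14)*(-14) = (29/2)*(-14) = -203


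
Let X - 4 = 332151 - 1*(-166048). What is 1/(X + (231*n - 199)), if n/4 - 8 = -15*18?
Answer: 1/255916 ≈ 3.9075e-6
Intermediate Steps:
n = -1048 (n = 32 + 4*(-15*18) = 32 + 4*(-270) = 32 - 1080 = -1048)
X = 498203 (X = 4 + (332151 - 1*(-166048)) = 4 + (332151 + 166048) = 4 + 498199 = 498203)
1/(X + (231*n - 199)) = 1/(498203 + (231*(-1048) - 199)) = 1/(498203 + (-242088 - 199)) = 1/(498203 - 242287) = 1/255916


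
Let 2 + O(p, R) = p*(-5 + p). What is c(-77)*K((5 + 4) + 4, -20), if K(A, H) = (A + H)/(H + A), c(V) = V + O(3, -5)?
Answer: -85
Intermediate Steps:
O(p, R) = -2 + p*(-5 + p)
c(V) = -8 + V (c(V) = V + (-2 + 3**2 - 5*3) = V + (-2 + 9 - 15) = V - 8 = -8 + V)
K(A, H) = 1 (K(A, H) = (A + H)/(A + H) = 1)
c(-77)*K((5 + 4) + 4, -20) = (-8 - 77)*1 = -85*1 = -85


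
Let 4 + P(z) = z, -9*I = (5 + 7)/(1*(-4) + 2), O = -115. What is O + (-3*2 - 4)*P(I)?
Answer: -245/3 ≈ -81.667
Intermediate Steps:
I = 2/3 (I = -(5 + 7)/(9*(1*(-4) + 2)) = -4/(3*(-4 + 2)) = -4/(3*(-2)) = -4*(-1)/(3*2) = -1/9*(-6) = 2/3 ≈ 0.66667)
P(z) = -4 + z
O + (-3*2 - 4)*P(I) = -115 + (-3*2 - 4)*(-4 + 2/3) = -115 + (-6 - 4)*(-10/3) = -115 - 10*(-10/3) = -115 + 100/3 = -245/3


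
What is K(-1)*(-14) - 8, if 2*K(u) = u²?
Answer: -15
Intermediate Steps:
K(u) = u²/2
K(-1)*(-14) - 8 = ((½)*(-1)²)*(-14) - 8 = ((½)*1)*(-14) - 8 = (½)*(-14) - 8 = -7 - 8 = -15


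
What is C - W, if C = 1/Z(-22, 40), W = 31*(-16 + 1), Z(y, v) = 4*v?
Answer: 74401/160 ≈ 465.01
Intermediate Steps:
W = -465 (W = 31*(-15) = -465)
C = 1/160 (C = 1/(4*40) = 1/160 ≈ 0.0062500)
C - W = 1/160 - 1*(-465) = 1/160 + 465 = 74401/160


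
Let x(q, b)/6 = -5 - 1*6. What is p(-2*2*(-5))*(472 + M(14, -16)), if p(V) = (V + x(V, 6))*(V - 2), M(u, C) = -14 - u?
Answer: -367632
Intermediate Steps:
x(q, b) = -66 (x(q, b) = 6*(-5 - 1*6) = 6*(-5 - 6) = 6*(-11) = -66)
p(V) = (-66 + V)*(-2 + V) (p(V) = (V - 66)*(V - 2) = (-66 + V)*(-2 + V))
p(-2*2*(-5))*(472 + M(14, -16)) = (132 + (-2*2*(-5))² - 68*(-2*2)*(-5))*(472 + (-14 - 1*14)) = (132 + (-4*(-5))² - (-272)*(-5))*(472 + (-14 - 14)) = (132 + 20² - 68*20)*(472 - 28) = (132 + 400 - 1360)*444 = -828*444 = -367632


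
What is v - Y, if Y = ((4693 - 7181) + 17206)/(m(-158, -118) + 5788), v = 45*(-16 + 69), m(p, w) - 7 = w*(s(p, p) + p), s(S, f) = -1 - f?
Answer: 4695929/1971 ≈ 2382.5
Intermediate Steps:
m(p, w) = 7 - w (m(p, w) = 7 + w*((-1 - p) + p) = 7 + w*(-1) = 7 - w)
v = 2385 (v = 45*53 = 2385)
Y = 4906/1971 (Y = ((4693 - 7181) + 17206)/((7 - 1*(-118)) + 5788) = (-2488 + 17206)/((7 + 118) + 5788) = 14718/(125 + 5788) = 14718/5913 = 14718*(1/5913) = 4906/1971 ≈ 2.4891)
v - Y = 2385 - 1*4906/1971 = 2385 - 4906/1971 = 4695929/1971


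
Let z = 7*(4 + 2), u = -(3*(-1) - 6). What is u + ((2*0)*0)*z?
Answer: 9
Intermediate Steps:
u = 9 (u = -(-3 - 6) = -1*(-9) = 9)
z = 42 (z = 7*6 = 42)
u + ((2*0)*0)*z = 9 + ((2*0)*0)*42 = 9 + (0*0)*42 = 9 + 0*42 = 9 + 0 = 9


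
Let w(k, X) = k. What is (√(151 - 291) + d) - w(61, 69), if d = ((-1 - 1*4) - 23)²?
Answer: 723 + 2*I*√35 ≈ 723.0 + 11.832*I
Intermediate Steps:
d = 784 (d = ((-1 - 4) - 23)² = (-5 - 23)² = (-28)² = 784)
(√(151 - 291) + d) - w(61, 69) = (√(151 - 291) + 784) - 1*61 = (√(-140) + 784) - 61 = (2*I*√35 + 784) - 61 = (784 + 2*I*√35) - 61 = 723 + 2*I*√35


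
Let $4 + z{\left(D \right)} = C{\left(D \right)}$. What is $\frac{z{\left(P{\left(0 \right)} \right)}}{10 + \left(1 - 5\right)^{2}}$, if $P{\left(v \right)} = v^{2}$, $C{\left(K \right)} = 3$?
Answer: $- \frac{1}{26} \approx -0.038462$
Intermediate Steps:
$z{\left(D \right)} = -1$ ($z{\left(D \right)} = -4 + 3 = -1$)
$\frac{z{\left(P{\left(0 \right)} \right)}}{10 + \left(1 - 5\right)^{2}} = \frac{1}{10 + \left(1 - 5\right)^{2}} \left(-1\right) = \frac{1}{10 + \left(-4\right)^{2}} \left(-1\right) = \frac{1}{10 + 16} \left(-1\right) = \frac{1}{26} \left(-1\right) = - \frac{1}{26}$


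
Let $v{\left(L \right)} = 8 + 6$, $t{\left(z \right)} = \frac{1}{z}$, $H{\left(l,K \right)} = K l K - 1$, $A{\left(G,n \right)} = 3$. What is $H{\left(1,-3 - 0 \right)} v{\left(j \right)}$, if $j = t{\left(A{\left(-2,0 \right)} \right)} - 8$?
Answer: $112$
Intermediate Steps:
$H{\left(l,K \right)} = -1 + l K^{2}$ ($H{\left(l,K \right)} = l K^{2} - 1 = -1 + l K^{2}$)
$j = - \frac{23}{3}$ ($j = \frac{1}{3} - 8 = - \frac{23}{3} \approx -7.6667$)
$v{\left(L \right)} = 14$
$H{\left(1,-3 - 0 \right)} v{\left(j \right)} = \left(-1 + 1 \left(-3 - 0\right)^{2}\right) 14 = \left(-1 + 1 \left(-3 + 0\right)^{2}\right) 14 = \left(-1 + 1 \left(-3\right)^{2}\right) 14 = \left(-1 + 1 \cdot 9\right) 14 = \left(-1 + 9\right) 14 = 8 \cdot 14 = 112$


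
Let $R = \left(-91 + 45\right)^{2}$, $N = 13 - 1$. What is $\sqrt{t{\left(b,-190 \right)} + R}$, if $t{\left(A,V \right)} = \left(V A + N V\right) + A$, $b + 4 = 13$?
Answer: $i \sqrt{1865} \approx 43.186 i$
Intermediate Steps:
$b = 9$ ($b = -4 + 13 = 9$)
$N = 12$
$t{\left(A,V \right)} = A + 12 V + A V$ ($t{\left(A,V \right)} = \left(V A + 12 V\right) + A = \left(A V + 12 V\right) + A = \left(12 V + A V\right) + A = A + 12 V + A V$)
$R = 2116$ ($R = \left(-46\right)^{2} = 2116$)
$\sqrt{t{\left(b,-190 \right)} + R} = \sqrt{\left(9 + 12 \left(-190\right) + 9 \left(-190\right)\right) + 2116} = \sqrt{\left(9 - 2280 - 1710\right) + 2116} = \sqrt{-3981 + 2116} = \sqrt{-1865} = i \sqrt{1865}$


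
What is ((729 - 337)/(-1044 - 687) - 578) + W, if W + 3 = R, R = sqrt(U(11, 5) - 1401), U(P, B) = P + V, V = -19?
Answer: -1006103/1731 + I*sqrt(1409) ≈ -581.23 + 37.537*I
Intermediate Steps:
U(P, B) = -19 + P (U(P, B) = P - 19 = -19 + P)
R = I*sqrt(1409) (R = sqrt((-19 + 11) - 1401) = sqrt(-8 - 1401) = sqrt(-1409) = I*sqrt(1409) ≈ 37.537*I)
W = -3 + I*sqrt(1409) ≈ -3.0 + 37.537*I
((729 - 337)/(-1044 - 687) - 578) + W = ((729 - 337)/(-1044 - 687) - 578) + (-3 + I*sqrt(1409)) = (392/(-1731) - 578) + (-3 + I*sqrt(1409)) = (392*(-1/1731) - 578) + (-3 + I*sqrt(1409)) = (-392/1731 - 578) + (-3 + I*sqrt(1409)) = -1000910/1731 + (-3 + I*sqrt(1409)) = -1006103/1731 + I*sqrt(1409)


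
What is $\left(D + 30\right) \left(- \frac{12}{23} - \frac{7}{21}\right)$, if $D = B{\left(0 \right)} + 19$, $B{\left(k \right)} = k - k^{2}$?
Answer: $- \frac{2891}{69} \approx -41.899$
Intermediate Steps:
$D = 19$ ($D = 0 \left(1 - 0\right) + 19 = 0 \left(1 + 0\right) + 19 = 0 \cdot 1 + 19 = 0 + 19 = 19$)
$\left(D + 30\right) \left(- \frac{12}{23} - \frac{7}{21}\right) = \left(19 + 30\right) \left(- \frac{12}{23} - \frac{7}{21}\right) = 49 \left(\left(-12\right) \frac{1}{23} - \frac{1}{3}\right) = 49 \left(- \frac{12}{23} - \frac{1}{3}\right) = 49 \left(- \frac{59}{69}\right) = - \frac{2891}{69}$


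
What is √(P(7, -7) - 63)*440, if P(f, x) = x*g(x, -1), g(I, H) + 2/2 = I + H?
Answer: 0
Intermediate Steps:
g(I, H) = -1 + H + I (g(I, H) = -1 + (I + H) = -1 + (H + I) = -1 + H + I)
P(f, x) = x*(-2 + x) (P(f, x) = x*(-1 - 1 + x) = x*(-2 + x))
√(P(7, -7) - 63)*440 = √(-7*(-2 - 7) - 63)*440 = √(-7*(-9) - 63)*440 = √(63 - 63)*440 = √0*440 = 0*440 = 0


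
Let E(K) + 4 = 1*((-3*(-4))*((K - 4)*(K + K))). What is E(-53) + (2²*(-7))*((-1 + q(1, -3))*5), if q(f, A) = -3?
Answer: 73060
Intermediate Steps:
E(K) = -4 + 24*K*(-4 + K) (E(K) = -4 + 1*((-3*(-4))*((K - 4)*(K + K))) = -4 + 1*(12*((-4 + K)*(2*K))) = -4 + 1*(12*(2*K*(-4 + K))) = -4 + 1*(24*K*(-4 + K)) = -4 + 24*K*(-4 + K))
E(-53) + (2²*(-7))*((-1 + q(1, -3))*5) = (-4 - 96*(-53) + 24*(-53)²) + (2²*(-7))*((-1 - 3)*5) = (-4 + 5088 + 24*2809) + (4*(-7))*(-4*5) = (-4 + 5088 + 67416) - 28*(-20) = 72500 + 560 = 73060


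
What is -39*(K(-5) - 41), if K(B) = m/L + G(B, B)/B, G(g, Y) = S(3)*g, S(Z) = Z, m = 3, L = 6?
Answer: 2925/2 ≈ 1462.5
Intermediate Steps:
G(g, Y) = 3*g
K(B) = 7/2 (K(B) = 3/6 + (3*B)/B = 3*(⅙) + 3 = ½ + 3 = 7/2)
-39*(K(-5) - 41) = -39*(7/2 - 41) = -39*(-75/2) = 2925/2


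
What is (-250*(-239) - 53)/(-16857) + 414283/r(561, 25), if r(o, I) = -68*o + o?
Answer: -1025266630/70400451 ≈ -14.563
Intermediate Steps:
r(o, I) = -67*o
(-250*(-239) - 53)/(-16857) + 414283/r(561, 25) = (-250*(-239) - 53)/(-16857) + 414283/((-67*561)) = (59750 - 53)*(-1/16857) + 414283/(-37587) = 59697*(-1/16857) + 414283*(-1/37587) = -6633/1873 - 414283/37587 = -1025266630/70400451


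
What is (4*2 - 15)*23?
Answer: -161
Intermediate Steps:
(4*2 - 15)*23 = (8 - 15)*23 = -7*23 = -161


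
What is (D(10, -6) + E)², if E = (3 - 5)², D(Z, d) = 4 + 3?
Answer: 121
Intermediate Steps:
D(Z, d) = 7
E = 4 (E = (-2)² = 4)
(D(10, -6) + E)² = (7 + 4)² = 11² = 121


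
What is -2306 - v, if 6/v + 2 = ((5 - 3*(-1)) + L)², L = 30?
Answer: -1662629/721 ≈ -2306.0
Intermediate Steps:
v = 3/721 (v = 6/(-2 + ((5 - 3*(-1)) + 30)²) = 6/(-2 + ((5 + 3) + 30)²) = 6/(-2 + (8 + 30)²) = 6/(-2 + 38²) = 6/(-2 + 1444) = 6/1442 = 6*(1/1442) = 3/721 ≈ 0.0041609)
-2306 - v = -2306 - 1*3/721 = -2306 - 3/721 = -1662629/721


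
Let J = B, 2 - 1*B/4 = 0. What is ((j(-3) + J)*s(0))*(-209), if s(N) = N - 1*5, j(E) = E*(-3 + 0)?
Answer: 17765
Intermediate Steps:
j(E) = -3*E (j(E) = E*(-3) = -3*E)
B = 8 (B = 8 - 4*0 = 8 + 0 = 8)
J = 8
s(N) = -5 + N (s(N) = N - 5 = -5 + N)
((j(-3) + J)*s(0))*(-209) = ((-3*(-3) + 8)*(-5 + 0))*(-209) = ((9 + 8)*(-5))*(-209) = (17*(-5))*(-209) = -85*(-209) = 17765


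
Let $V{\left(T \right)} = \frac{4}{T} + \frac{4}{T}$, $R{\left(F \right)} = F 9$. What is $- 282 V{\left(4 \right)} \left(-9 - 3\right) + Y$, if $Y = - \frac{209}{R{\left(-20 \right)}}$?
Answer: $\frac{1218449}{180} \approx 6769.2$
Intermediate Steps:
$R{\left(F \right)} = 9 F$
$Y = \frac{209}{180}$ ($Y = - \frac{209}{9 \left(-20\right)} = - \frac{209}{-180} = \left(-209\right) \left(- \frac{1}{180}\right) = \frac{209}{180} \approx 1.1611$)
$V{\left(T \right)} = \frac{8}{T}$
$- 282 V{\left(4 \right)} \left(-9 - 3\right) + Y = - 282 \cdot \frac{8}{4} \left(-9 - 3\right) + \frac{209}{180} = - 282 \cdot 8 \cdot \frac{1}{4} \left(-12\right) + \frac{209}{180} = - 282 \cdot 2 \left(-12\right) + \frac{209}{180} = \left(-282\right) \left(-24\right) + \frac{209}{180} = 6768 + \frac{209}{180} = \frac{1218449}{180}$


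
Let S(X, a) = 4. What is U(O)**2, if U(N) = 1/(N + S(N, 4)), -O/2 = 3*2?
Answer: 1/64 ≈ 0.015625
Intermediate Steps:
O = -12 (O = -6*2 = -2*6 = -12)
U(N) = 1/(4 + N) (U(N) = 1/(N + 4) = 1/(4 + N))
U(O)**2 = (1/(4 - 12))**2 = (1/(-8))**2 = (-1/8)**2 = 1/64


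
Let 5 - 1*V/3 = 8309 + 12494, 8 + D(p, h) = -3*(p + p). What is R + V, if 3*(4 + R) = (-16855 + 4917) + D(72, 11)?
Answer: -66524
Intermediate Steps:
D(p, h) = -8 - 6*p (D(p, h) = -8 - 3*(p + p) = -8 - 6*p)
R = -4130 (R = -4 + ((-16855 + 4917) + (-8 - 6*72))/3 = -4 + (-11938 + (-8 - 432))/3 = -4 + (-11938 - 440)/3 = -4 + (⅓)*(-12378) = -4 - 4126 = -4130)
V = -62394 (V = 15 - 3*(8309 + 12494) = 15 - 3*20803 = 15 - 62409 = -62394)
R + V = -4130 - 62394 = -66524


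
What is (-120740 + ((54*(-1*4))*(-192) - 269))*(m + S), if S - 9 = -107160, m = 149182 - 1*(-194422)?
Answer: -18806762261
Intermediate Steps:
m = 343604 (m = 149182 + 194422 = 343604)
S = -107151 (S = 9 - 107160 = -107151)
(-120740 + ((54*(-1*4))*(-192) - 269))*(m + S) = (-120740 + ((54*(-1*4))*(-192) - 269))*(343604 - 107151) = (-120740 + ((54*(-4))*(-192) - 269))*236453 = (-120740 + (-216*(-192) - 269))*236453 = (-120740 + (41472 - 269))*236453 = (-120740 + 41203)*236453 = -79537*236453 = -18806762261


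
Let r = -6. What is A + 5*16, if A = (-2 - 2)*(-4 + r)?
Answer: 120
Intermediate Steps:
A = 40 (A = (-2 - 2)*(-4 - 6) = -4*(-10) = 40)
A + 5*16 = 40 + 5*16 = 40 + 80 = 120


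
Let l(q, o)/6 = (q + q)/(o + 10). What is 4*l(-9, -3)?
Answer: -432/7 ≈ -61.714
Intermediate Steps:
l(q, o) = 12*q/(10 + o) (l(q, o) = 6*((q + q)/(o + 10)) = 6*((2*q)/(10 + o)) = 6*(2*q/(10 + o)) = 12*q/(10 + o))
4*l(-9, -3) = 4*(12*(-9)/(10 - 3)) = 4*(12*(-9)/7) = 4*(12*(-9)*(⅐)) = 4*(-108/7) = -432/7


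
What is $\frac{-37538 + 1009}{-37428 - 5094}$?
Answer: $\frac{36529}{42522} \approx 0.85906$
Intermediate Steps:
$\frac{-37538 + 1009}{-37428 - 5094} = - \frac{36529}{-42522} = \left(-36529\right) \left(- \frac{1}{42522}\right) = \frac{36529}{42522}$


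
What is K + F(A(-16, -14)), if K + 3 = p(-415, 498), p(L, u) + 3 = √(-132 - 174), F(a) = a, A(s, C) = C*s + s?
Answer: 202 + 3*I*√34 ≈ 202.0 + 17.493*I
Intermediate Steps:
A(s, C) = s + C*s
p(L, u) = -3 + 3*I*√34 (p(L, u) = -3 + √(-132 - 174) = -3 + √(-306) = -3 + 3*I*√34)
K = -6 + 3*I*√34 (K = -3 + (-3 + 3*I*√34) = -6 + 3*I*√34 ≈ -6.0 + 17.493*I)
K + F(A(-16, -14)) = (-6 + 3*I*√34) - 16*(1 - 14) = (-6 + 3*I*√34) - 16*(-13) = (-6 + 3*I*√34) + 208 = 202 + 3*I*√34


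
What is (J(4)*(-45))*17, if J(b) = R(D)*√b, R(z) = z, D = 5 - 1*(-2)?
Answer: -10710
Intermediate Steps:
D = 7 (D = 5 + 2 = 7)
J(b) = 7*√b
(J(4)*(-45))*17 = ((7*√4)*(-45))*17 = ((7*2)*(-45))*17 = (14*(-45))*17 = -630*17 = -10710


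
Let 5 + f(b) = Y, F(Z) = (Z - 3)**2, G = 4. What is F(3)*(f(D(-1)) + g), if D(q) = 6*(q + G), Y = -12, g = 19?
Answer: 0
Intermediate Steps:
F(Z) = (-3 + Z)**2
D(q) = 24 + 6*q (D(q) = 6*(q + 4) = 6*(4 + q) = 24 + 6*q)
f(b) = -17 (f(b) = -5 - 12 = -17)
F(3)*(f(D(-1)) + g) = (-3 + 3)**2*(-17 + 19) = 0**2*2 = 0*2 = 0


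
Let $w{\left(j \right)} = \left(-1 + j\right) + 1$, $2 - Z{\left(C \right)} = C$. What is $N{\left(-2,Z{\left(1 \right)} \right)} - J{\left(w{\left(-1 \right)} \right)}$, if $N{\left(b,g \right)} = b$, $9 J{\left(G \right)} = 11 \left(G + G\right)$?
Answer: $\frac{4}{9} \approx 0.44444$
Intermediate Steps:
$Z{\left(C \right)} = 2 - C$
$w{\left(j \right)} = j$
$J{\left(G \right)} = \frac{22 G}{9}$ ($J{\left(G \right)} = \frac{11 \left(G + G\right)}{9} = \frac{11 \cdot 2 G}{9} = \frac{22 G}{9}$)
$N{\left(-2,Z{\left(1 \right)} \right)} - J{\left(w{\left(-1 \right)} \right)} = -2 - \frac{22}{9} \left(-1\right) = -2 - - \frac{22}{9} = -2 + \frac{22}{9} = \frac{4}{9}$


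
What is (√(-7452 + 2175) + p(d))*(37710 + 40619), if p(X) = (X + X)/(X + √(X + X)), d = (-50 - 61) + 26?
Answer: 459170/3 + 78329*I*√5277 + 5402*I*√170/3 ≈ 1.5306e+5 + 5.7135e+6*I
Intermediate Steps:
d = -85 (d = -111 + 26 = -85)
p(X) = 2*X/(X + √2*√X) (p(X) = (2*X)/(X + √(2*X)) = (2*X)/(X + √2*√X) = 2*X/(X + √2*√X))
(√(-7452 + 2175) + p(d))*(37710 + 40619) = (√(-7452 + 2175) + 2*(-85)/(-85 + √2*√(-85)))*(37710 + 40619) = (√(-5277) + 2*(-85)/(-85 + √2*(I*√85)))*78329 = (I*√5277 + 2*(-85)/(-85 + I*√170))*78329 = (I*√5277 - 170/(-85 + I*√170))*78329 = (-170/(-85 + I*√170) + I*√5277)*78329 = -13315930/(-85 + I*√170) + 78329*I*√5277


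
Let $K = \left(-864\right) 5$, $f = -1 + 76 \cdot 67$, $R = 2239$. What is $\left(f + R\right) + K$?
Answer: $3010$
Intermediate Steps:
$f = 5091$ ($f = -1 + 5092 = 5091$)
$K = -4320$
$\left(f + R\right) + K = \left(5091 + 2239\right) - 4320 = 7330 - 4320 = 3010$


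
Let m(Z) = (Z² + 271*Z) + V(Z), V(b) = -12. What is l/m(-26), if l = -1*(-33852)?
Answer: -16926/3191 ≈ -5.3043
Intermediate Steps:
l = 33852
m(Z) = -12 + Z² + 271*Z (m(Z) = (Z² + 271*Z) - 12 = -12 + Z² + 271*Z)
l/m(-26) = 33852/(-12 + (-26)² + 271*(-26)) = 33852/(-12 + 676 - 7046) = 33852/(-6382) = 33852*(-1/6382) = -16926/3191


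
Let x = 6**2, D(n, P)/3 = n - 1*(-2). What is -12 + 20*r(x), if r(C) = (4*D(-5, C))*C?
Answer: -25932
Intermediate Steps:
D(n, P) = 6 + 3*n (D(n, P) = 3*(n - 1*(-2)) = 3*(n + 2) = 3*(2 + n) = 6 + 3*n)
x = 36
r(C) = -36*C (r(C) = (4*(6 + 3*(-5)))*C = (4*(6 - 15))*C = (4*(-9))*C = -36*C)
-12 + 20*r(x) = -12 + 20*(-36*36) = -12 + 20*(-1296) = -12 - 25920 = -25932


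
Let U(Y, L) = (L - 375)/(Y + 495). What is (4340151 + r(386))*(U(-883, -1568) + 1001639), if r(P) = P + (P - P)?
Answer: 1686897076038875/388 ≈ 4.3477e+12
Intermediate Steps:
U(Y, L) = (-375 + L)/(495 + Y)
r(P) = P (r(P) = P + 0 = P)
(4340151 + r(386))*(U(-883, -1568) + 1001639) = (4340151 + 386)*((-375 - 1568)/(495 - 883) + 1001639) = 4340537*(-1943/(-388) + 1001639) = 4340537*(-1/388*(-1943) + 1001639) = 4340537*(1943/388 + 1001639) = 4340537*(388637875/388) = 1686897076038875/388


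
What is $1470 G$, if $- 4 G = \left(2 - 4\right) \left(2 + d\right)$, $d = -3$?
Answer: $-735$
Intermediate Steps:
$G = - \frac{1}{2}$ ($G = - \frac{\left(2 - 4\right) \left(2 - 3\right)}{4} = - \frac{\left(-2\right) \left(-1\right)}{4} = \left(- \frac{1}{4}\right) 2 = - \frac{1}{2} \approx -0.5$)
$1470 G = 1470 \left(- \frac{1}{2}\right) = -735$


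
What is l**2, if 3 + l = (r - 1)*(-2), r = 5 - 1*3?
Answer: 25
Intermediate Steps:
r = 2 (r = 5 - 3 = 2)
l = -5 (l = -3 + (2 - 1)*(-2) = -3 + 1*(-2) = -3 - 2 = -5)
l**2 = (-5)**2 = 25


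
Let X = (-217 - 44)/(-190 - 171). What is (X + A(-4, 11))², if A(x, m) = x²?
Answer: 36445369/130321 ≈ 279.66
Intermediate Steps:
X = 261/361 (X = -261/(-361) = -261*(-1/361) = 261/361 ≈ 0.72299)
(X + A(-4, 11))² = (261/361 + (-4)²)² = (261/361 + 16)² = (6037/361)² = 36445369/130321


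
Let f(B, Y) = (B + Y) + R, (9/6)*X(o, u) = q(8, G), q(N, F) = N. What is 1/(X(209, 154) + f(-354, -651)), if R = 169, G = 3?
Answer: -3/2492 ≈ -0.0012039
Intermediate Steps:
X(o, u) = 16/3 (X(o, u) = (⅔)*8 = 16/3)
f(B, Y) = 169 + B + Y (f(B, Y) = (B + Y) + 169 = 169 + B + Y)
1/(X(209, 154) + f(-354, -651)) = 1/(16/3 + (169 - 354 - 651)) = 1/(16/3 - 836) = 1/(-2492/3) = -3/2492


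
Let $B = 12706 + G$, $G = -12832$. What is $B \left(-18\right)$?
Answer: $2268$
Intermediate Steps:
$B = -126$ ($B = 12706 - 12832 = -126$)
$B \left(-18\right) = \left(-126\right) \left(-18\right) = 2268$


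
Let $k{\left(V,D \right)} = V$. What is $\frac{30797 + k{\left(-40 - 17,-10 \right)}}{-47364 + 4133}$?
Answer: $- \frac{30740}{43231} \approx -0.71106$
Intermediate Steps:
$\frac{30797 + k{\left(-40 - 17,-10 \right)}}{-47364 + 4133} = \frac{30797 - 57}{-47364 + 4133} = \frac{30797 - 57}{-43231} = \left(30797 - 57\right) \left(- \frac{1}{43231}\right) = 30740 \left(- \frac{1}{43231}\right) = - \frac{30740}{43231}$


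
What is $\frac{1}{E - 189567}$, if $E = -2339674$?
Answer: $- \frac{1}{2529241} \approx -3.9538 \cdot 10^{-7}$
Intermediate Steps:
$\frac{1}{E - 189567} = \frac{1}{-2339674 - 189567} = \frac{1}{-2529241} = - \frac{1}{2529241}$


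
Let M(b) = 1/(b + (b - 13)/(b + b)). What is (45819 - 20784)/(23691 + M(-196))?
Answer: 1918256805/1815275101 ≈ 1.0567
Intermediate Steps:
M(b) = 1/(b + (-13 + b)/(2*b)) (M(b) = 1/(b + (-13 + b)/((2*b))) = 1/(b + (-13 + b)*(1/(2*b))) = 1/(b + (-13 + b)/(2*b)))
(45819 - 20784)/(23691 + M(-196)) = (45819 - 20784)/(23691 + 2*(-196)/(-13 - 196 + 2*(-196)²)) = 25035/(23691 + 2*(-196)/(-13 - 196 + 2*38416)) = 25035/(23691 + 2*(-196)/(-13 - 196 + 76832)) = 25035/(23691 + 2*(-196)/76623) = 25035/(23691 + 2*(-196)*(1/76623)) = 25035/(23691 - 392/76623) = 25035/(1815275101/76623) = 25035*(76623/1815275101) = 1918256805/1815275101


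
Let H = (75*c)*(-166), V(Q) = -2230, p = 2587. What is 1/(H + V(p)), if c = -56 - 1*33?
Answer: 1/1105820 ≈ 9.0431e-7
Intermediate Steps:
c = -89 (c = -56 - 33 = -89)
H = 1108050 (H = (75*(-89))*(-166) = -6675*(-166) = 1108050)
1/(H + V(p)) = 1/(1108050 - 2230) = 1/1105820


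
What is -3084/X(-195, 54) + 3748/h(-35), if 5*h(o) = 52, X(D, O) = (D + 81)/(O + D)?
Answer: -853147/247 ≈ -3454.0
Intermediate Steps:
X(D, O) = (81 + D)/(D + O)
h(o) = 52/5 (h(o) = (1/5)*52 = 52/5)
-3084/X(-195, 54) + 3748/h(-35) = -3084*(-195 + 54)/(81 - 195) + 3748/(52/5) = -3084/(-114/(-141)) + 3748*(5/52) = -3084/((-1/141*(-114))) + 4685/13 = -3084/38/47 + 4685/13 = -3084*47/38 + 4685/13 = -72474/19 + 4685/13 = -853147/247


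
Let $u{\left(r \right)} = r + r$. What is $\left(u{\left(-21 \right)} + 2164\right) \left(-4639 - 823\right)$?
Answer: $-11590364$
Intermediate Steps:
$u{\left(r \right)} = 2 r$
$\left(u{\left(-21 \right)} + 2164\right) \left(-4639 - 823\right) = \left(2 \left(-21\right) + 2164\right) \left(-4639 - 823\right) = \left(-42 + 2164\right) \left(-5462\right) = 2122 \left(-5462\right) = -11590364$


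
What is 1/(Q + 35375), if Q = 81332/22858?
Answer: 11429/404341541 ≈ 2.8266e-5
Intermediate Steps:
Q = 40666/11429 (Q = 81332*(1/22858) = 40666/11429 ≈ 3.5581)
1/(Q + 35375) = 1/(40666/11429 + 35375) = 1/(404341541/11429) = 11429/404341541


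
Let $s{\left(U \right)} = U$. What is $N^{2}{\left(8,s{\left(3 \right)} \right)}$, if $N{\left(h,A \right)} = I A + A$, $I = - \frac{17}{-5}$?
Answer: $\frac{4356}{25} \approx 174.24$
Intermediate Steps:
$I = \frac{17}{5}$ ($I = \left(-17\right) \left(- \frac{1}{5}\right) = \frac{17}{5} \approx 3.4$)
$N{\left(h,A \right)} = \frac{22 A}{5}$ ($N{\left(h,A \right)} = \frac{17 A}{5} + A = \frac{22 A}{5}$)
$N^{2}{\left(8,s{\left(3 \right)} \right)} = \left(\frac{22}{5} \cdot 3\right)^{2} = \left(\frac{66}{5}\right)^{2} = \frac{4356}{25}$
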